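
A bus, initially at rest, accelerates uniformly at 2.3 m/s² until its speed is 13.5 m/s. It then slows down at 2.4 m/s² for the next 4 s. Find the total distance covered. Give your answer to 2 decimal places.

74.42 m

Phase 1 (accelerating): v₀ = 0 m/s, a = 2.3 m/s².
v = v₀ + at → t = (13.5 − 0) / 2.3 = 5.87 s
v² = v₀² + 2aΔx → Δx = (13.5² − 0²)/(2·2.3) = 39.6 m

Phase 2 (decelerating): v₀ = 13.5 m/s, a = -2.4 m/s².
v = v₀ + at = 13.5 + (-2.4)(4) = 3.90 m/s
Δx = v₀t + ½at² = 13.5·4 + 0.5·-2.4·4² = 34.8 m
Total distance = 39.6 + 34.8 = 74.4 m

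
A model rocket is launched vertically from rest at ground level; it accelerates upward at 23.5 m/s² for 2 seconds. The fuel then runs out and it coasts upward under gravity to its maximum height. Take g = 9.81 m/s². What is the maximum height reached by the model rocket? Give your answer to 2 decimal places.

Phase 1 (powered ascent): v₀ = 0 m/s, a = 23.5 m/s².
v = v₀ + at = 0 + (23.5)(2) = 47.0 m/s
Δx = v₀t + ½at² = 0·2 + 0.5·23.5·2² = 47.0 m

Phase 2 (coasting upward): v₀ = 47.0 m/s, a = -9.81 m/s².
v = v₀ + at → t = (0 − 47.0) / -9.81 = 4.79 s
v² = v₀² + 2aΔx → Δx = (0² − 47.0²)/(2·-9.81) = 113 m
Maximum height = 47.0 + 113 = 160 m

159.59 m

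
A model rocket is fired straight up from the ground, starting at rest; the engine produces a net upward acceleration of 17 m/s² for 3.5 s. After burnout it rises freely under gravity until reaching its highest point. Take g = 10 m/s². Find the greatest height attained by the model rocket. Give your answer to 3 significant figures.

Phase 1 (powered ascent): v₀ = 0 m/s, a = 17 m/s².
v = v₀ + at = 0 + (17)(3.5) = 59.5 m/s
Δx = v₀t + ½at² = 0·3.5 + 0.5·17·3.5² = 104 m

Phase 2 (coasting upward): v₀ = 59.5 m/s, a = -10 m/s².
v = v₀ + at → t = (0 − 59.5) / -10 = 5.95 s
v² = v₀² + 2aΔx → Δx = (0² − 59.5²)/(2·-10) = 177 m
Maximum height = 104 + 177 = 281 m

281 m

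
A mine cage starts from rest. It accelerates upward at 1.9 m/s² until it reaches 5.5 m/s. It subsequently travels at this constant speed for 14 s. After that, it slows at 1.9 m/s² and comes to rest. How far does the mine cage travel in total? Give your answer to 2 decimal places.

92.92 m

Phase 1 (accelerating): v₀ = 0 m/s, a = 1.9 m/s².
v = v₀ + at → t = (5.5 − 0) / 1.9 = 2.89 s
v² = v₀² + 2aΔx → Δx = (5.5² − 0²)/(2·1.9) = 7.96 m

Phase 2 (constant speed): v₀ = 5.50 m/s, a = 0 m/s².
v = v₀ + at = 5.50 + (0)(14) = 5.50 m/s
Δx = v₀t + ½at² = 5.50·14 + 0.5·0·14² = 77.0 m

Phase 3 (decelerating): v₀ = 5.50 m/s, a = -1.9 m/s².
v = v₀ + at → t = (0 − 5.50) / -1.9 = 2.89 s
v² = v₀² + 2aΔx → Δx = (0² − 5.50²)/(2·-1.9) = 7.96 m
Total distance = 7.96 + 77.0 + 7.96 = 92.9 m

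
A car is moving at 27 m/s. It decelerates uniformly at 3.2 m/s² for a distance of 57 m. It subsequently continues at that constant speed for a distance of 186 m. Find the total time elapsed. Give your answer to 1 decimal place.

Phase 1 (decelerating): v₀ = 27.0 m/s, a = -3.2 m/s².
v² = v₀² + 2aΔx = 27.0² + 2·-3.2·57 = 364 → v = 19.1 m/s
t = (v − v₀)/a = (19.1 − 27.0)/-3.2 = 2.47 s

Phase 2 (constant speed): v₀ = 19.1 m/s, a = 0 m/s².
Constant speed: t = d/v = 186/19.1 = 9.75 s
Total time = 2.47 + 9.75 = 12.2 s

12.2 s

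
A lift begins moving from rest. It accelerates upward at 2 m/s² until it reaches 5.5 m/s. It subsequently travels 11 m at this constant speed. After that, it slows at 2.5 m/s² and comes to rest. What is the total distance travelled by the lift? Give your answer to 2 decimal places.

Phase 1 (accelerating): v₀ = 0 m/s, a = 2 m/s².
v = v₀ + at → t = (5.5 − 0) / 2 = 2.75 s
v² = v₀² + 2aΔx → Δx = (5.5² − 0²)/(2·2) = 7.56 m

Phase 2 (constant speed): v₀ = 5.50 m/s, a = 0 m/s².
Constant speed: t = d/v = 11/5.50 = 2.00 s

Phase 3 (decelerating): v₀ = 5.50 m/s, a = -2.5 m/s².
v = v₀ + at → t = (0 − 5.50) / -2.5 = 2.20 s
v² = v₀² + 2aΔx → Δx = (0² − 5.50²)/(2·-2.5) = 6.05 m
Total distance = 7.56 + 11.0 + 6.05 = 24.6 m

24.61 m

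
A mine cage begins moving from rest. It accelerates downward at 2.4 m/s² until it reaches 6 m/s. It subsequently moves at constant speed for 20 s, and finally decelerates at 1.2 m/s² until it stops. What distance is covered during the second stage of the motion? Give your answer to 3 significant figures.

120 m

Phase 1 (accelerating): v₀ = 0 m/s, a = 2.4 m/s².
v = v₀ + at → t = (6 − 0) / 2.4 = 2.50 s
v² = v₀² + 2aΔx → Δx = (6² − 0²)/(2·2.4) = 7.50 m

Phase 2 (constant speed): v₀ = 6.00 m/s, a = 0 m/s².
v = v₀ + at = 6.00 + (0)(20) = 6.00 m/s
Δx = v₀t + ½at² = 6.00·20 + 0.5·0·20² = 120 m
Distance in phase 2 = 120 m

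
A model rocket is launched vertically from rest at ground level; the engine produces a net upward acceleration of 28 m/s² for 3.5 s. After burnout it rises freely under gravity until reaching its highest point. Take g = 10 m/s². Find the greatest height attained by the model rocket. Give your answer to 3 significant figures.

Phase 1 (powered ascent): v₀ = 0 m/s, a = 28 m/s².
v = v₀ + at = 0 + (28)(3.5) = 98.0 m/s
Δx = v₀t + ½at² = 0·3.5 + 0.5·28·3.5² = 172 m

Phase 2 (coasting upward): v₀ = 98.0 m/s, a = -10 m/s².
v = v₀ + at → t = (0 − 98.0) / -10 = 9.80 s
v² = v₀² + 2aΔx → Δx = (0² − 98.0²)/(2·-10) = 480 m
Maximum height = 172 + 480 = 652 m

652 m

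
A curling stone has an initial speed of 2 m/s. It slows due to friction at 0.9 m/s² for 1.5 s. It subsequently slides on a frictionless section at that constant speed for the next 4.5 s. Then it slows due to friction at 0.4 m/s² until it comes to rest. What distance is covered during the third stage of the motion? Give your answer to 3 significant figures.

Phase 1 (decelerating): v₀ = 2.00 m/s, a = -0.9 m/s².
v = v₀ + at = 2.00 + (-0.9)(1.5) = 0.650 m/s
Δx = v₀t + ½at² = 2.00·1.5 + 0.5·-0.9·1.5² = 1.99 m

Phase 2 (constant speed): v₀ = 0.650 m/s, a = 0 m/s².
v = v₀ + at = 0.650 + (0)(4.5) = 0.650 m/s
Δx = v₀t + ½at² = 0.650·4.5 + 0.5·0·4.5² = 2.92 m

Phase 3 (decelerating): v₀ = 0.650 m/s, a = -0.4 m/s².
v = v₀ + at → t = (0 − 0.650) / -0.4 = 1.62 s
v² = v₀² + 2aΔx → Δx = (0² − 0.650²)/(2·-0.4) = 0.528 m
Distance in phase 3 = 0.528 m

0.528 m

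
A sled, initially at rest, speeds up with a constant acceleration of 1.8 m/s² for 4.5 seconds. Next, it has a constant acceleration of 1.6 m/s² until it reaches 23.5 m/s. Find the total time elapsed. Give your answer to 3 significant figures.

14.1 s

Phase 1 (accelerating): v₀ = 0 m/s, a = 1.8 m/s².
v = v₀ + at = 0 + (1.8)(4.5) = 8.10 m/s
Δx = v₀t + ½at² = 0·4.5 + 0.5·1.8·4.5² = 18.2 m

Phase 2 (accelerating): v₀ = 8.10 m/s, a = 1.6 m/s².
v = v₀ + at → t = (23.5 − 8.10) / 1.6 = 9.62 s
v² = v₀² + 2aΔx → Δx = (23.5² − 8.10²)/(2·1.6) = 152 m
Total time = 4.50 + 9.62 = 14.1 s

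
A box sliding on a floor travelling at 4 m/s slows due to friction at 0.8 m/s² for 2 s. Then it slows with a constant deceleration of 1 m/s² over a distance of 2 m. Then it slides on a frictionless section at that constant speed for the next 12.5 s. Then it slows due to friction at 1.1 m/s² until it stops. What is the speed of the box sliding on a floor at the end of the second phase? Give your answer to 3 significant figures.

1.33 m/s

Phase 1 (decelerating): v₀ = 4.00 m/s, a = -0.8 m/s².
v = v₀ + at = 4.00 + (-0.8)(2) = 2.40 m/s
Δx = v₀t + ½at² = 4.00·2 + 0.5·-0.8·2² = 6.40 m

Phase 2 (decelerating): v₀ = 2.40 m/s, a = -1 m/s².
v² = v₀² + 2aΔx = 2.40² + 2·-1·2 = 1.76 → v = 1.33 m/s
t = (v − v₀)/a = (1.33 − 2.40)/-1 = 1.07 s
Speed at end of phase 2 = 1.33 m/s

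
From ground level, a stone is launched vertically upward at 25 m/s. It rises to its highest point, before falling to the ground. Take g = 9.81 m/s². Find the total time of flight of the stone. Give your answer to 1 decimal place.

Phase 1 (rising): v₀ = 25.0 m/s, a = -9.81 m/s².
v = v₀ + at → t = (0 − 25.0) / -9.81 = 2.55 s
v² = v₀² + 2aΔx → Δx = (0² − 25.0²)/(2·-9.81) = 31.9 m

Phase 2 (falling): v₀ = 0 m/s, a = -9.81 m/s².
Falls 31.9 m from rest: t = √(2·31.9/9.81) = 2.55 s; v = g·t = 25.0 m/s.
Total time = 2.55 + 2.55 = 5.10 s

5.1 s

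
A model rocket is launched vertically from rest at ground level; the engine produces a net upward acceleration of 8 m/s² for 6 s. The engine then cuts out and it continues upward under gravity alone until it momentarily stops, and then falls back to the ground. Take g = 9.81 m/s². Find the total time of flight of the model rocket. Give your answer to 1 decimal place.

Phase 1 (powered ascent): v₀ = 0 m/s, a = 8 m/s².
v = v₀ + at = 0 + (8)(6) = 48.0 m/s
Δx = v₀t + ½at² = 0·6 + 0.5·8·6² = 144 m

Phase 2 (coasting upward): v₀ = 48.0 m/s, a = -9.81 m/s².
v = v₀ + at → t = (0 − 48.0) / -9.81 = 4.89 s
v² = v₀² + 2aΔx → Δx = (0² − 48.0²)/(2·-9.81) = 117 m

Phase 3 (free fall): v₀ = 0 m/s, a = -9.81 m/s².
Falls 261 m from rest: t = √(2·261/9.81) = 7.30 s; v = g·t = 71.6 m/s.
Total time = 6.00 + 4.89 + 7.30 = 18.2 s

18.2 s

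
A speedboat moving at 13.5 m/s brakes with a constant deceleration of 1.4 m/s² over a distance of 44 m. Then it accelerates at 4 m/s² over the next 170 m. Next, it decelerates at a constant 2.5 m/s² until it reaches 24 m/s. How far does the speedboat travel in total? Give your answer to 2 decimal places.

Phase 1 (decelerating): v₀ = 13.5 m/s, a = -1.4 m/s².
v² = v₀² + 2aΔx = 13.5² + 2·-1.4·44 = 59.1 → v = 7.68 m/s
t = (v − v₀)/a = (7.68 − 13.5)/-1.4 = 4.15 s

Phase 2 (accelerating): v₀ = 7.68 m/s, a = 4 m/s².
v² = v₀² + 2aΔx = 7.68² + 2·4·170 = 1420 → v = 37.7 m/s
t = (v − v₀)/a = (37.7 − 7.68)/4 = 7.50 s

Phase 3 (decelerating): v₀ = 37.7 m/s, a = -2.5 m/s².
v = v₀ + at → t = (24 − 37.7) / -2.5 = 5.47 s
v² = v₀² + 2aΔx → Δx = (24² − 37.7²)/(2·-2.5) = 169 m
Total distance = 44.0 + 170 + 169 = 383 m

382.61 m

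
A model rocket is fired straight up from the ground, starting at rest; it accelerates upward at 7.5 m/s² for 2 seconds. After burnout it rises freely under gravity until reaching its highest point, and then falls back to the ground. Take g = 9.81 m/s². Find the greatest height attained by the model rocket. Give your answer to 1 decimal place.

Phase 1 (powered ascent): v₀ = 0 m/s, a = 7.5 m/s².
v = v₀ + at = 0 + (7.5)(2) = 15.0 m/s
Δx = v₀t + ½at² = 0·2 + 0.5·7.5·2² = 15.0 m

Phase 2 (coasting upward): v₀ = 15.0 m/s, a = -9.81 m/s².
v = v₀ + at → t = (0 − 15.0) / -9.81 = 1.53 s
v² = v₀² + 2aΔx → Δx = (0² − 15.0²)/(2·-9.81) = 11.5 m
Maximum height = 15.0 + 11.5 = 26.5 m

26.5 m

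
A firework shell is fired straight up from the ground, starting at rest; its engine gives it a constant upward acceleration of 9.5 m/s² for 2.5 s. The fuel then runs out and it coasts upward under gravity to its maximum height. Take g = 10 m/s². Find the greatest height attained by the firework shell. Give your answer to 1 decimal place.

Phase 1 (powered ascent): v₀ = 0 m/s, a = 9.5 m/s².
v = v₀ + at = 0 + (9.5)(2.5) = 23.8 m/s
Δx = v₀t + ½at² = 0·2.5 + 0.5·9.5·2.5² = 29.7 m

Phase 2 (coasting upward): v₀ = 23.8 m/s, a = -10 m/s².
v = v₀ + at → t = (0 − 23.8) / -10 = 2.38 s
v² = v₀² + 2aΔx → Δx = (0² − 23.8²)/(2·-10) = 28.2 m
Maximum height = 29.7 + 28.2 = 57.9 m

57.9 m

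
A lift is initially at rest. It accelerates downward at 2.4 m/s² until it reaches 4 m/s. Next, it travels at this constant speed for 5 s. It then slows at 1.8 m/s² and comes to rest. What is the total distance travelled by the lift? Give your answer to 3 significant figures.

Phase 1 (accelerating): v₀ = 0 m/s, a = 2.4 m/s².
v = v₀ + at → t = (4 − 0) / 2.4 = 1.67 s
v² = v₀² + 2aΔx → Δx = (4² − 0²)/(2·2.4) = 3.33 m

Phase 2 (constant speed): v₀ = 4.00 m/s, a = 0 m/s².
v = v₀ + at = 4.00 + (0)(5) = 4.00 m/s
Δx = v₀t + ½at² = 4.00·5 + 0.5·0·5² = 20.0 m

Phase 3 (decelerating): v₀ = 4.00 m/s, a = -1.8 m/s².
v = v₀ + at → t = (0 − 4.00) / -1.8 = 2.22 s
v² = v₀² + 2aΔx → Δx = (0² − 4.00²)/(2·-1.8) = 4.44 m
Total distance = 3.33 + 20.0 + 4.44 = 27.8 m

27.8 m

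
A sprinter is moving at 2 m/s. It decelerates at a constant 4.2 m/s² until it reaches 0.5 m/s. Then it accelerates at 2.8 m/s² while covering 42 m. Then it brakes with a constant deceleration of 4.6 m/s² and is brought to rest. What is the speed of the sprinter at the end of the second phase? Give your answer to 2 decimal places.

Phase 1 (decelerating): v₀ = 2.00 m/s, a = -4.2 m/s².
v = v₀ + at → t = (0.5 − 2.00) / -4.2 = 0.357 s
v² = v₀² + 2aΔx → Δx = (0.5² − 2.00²)/(2·-4.2) = 0.446 m

Phase 2 (accelerating): v₀ = 0.500 m/s, a = 2.8 m/s².
v² = v₀² + 2aΔx = 0.500² + 2·2.8·42 = 235 → v = 15.3 m/s
t = (v − v₀)/a = (15.3 − 0.500)/2.8 = 5.30 s
Speed at end of phase 2 = 15.3 m/s

15.34 m/s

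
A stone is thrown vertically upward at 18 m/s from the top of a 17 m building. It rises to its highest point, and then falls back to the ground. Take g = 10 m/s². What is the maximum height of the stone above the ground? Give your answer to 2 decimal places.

33.20 m

Phase 1 (rising): v₀ = 18.0 m/s, a = -10 m/s².
v = v₀ + at → t = (0 − 18.0) / -10 = 1.80 s
v² = v₀² + 2aΔx → Δx = (0² − 18.0²)/(2·-10) = 16.2 m
Maximum height = 17 + 16.2 = 33.2 m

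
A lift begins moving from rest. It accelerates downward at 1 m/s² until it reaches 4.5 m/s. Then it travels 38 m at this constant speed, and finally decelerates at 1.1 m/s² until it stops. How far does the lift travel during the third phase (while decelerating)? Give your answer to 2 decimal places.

Phase 1 (accelerating): v₀ = 0 m/s, a = 1 m/s².
v = v₀ + at → t = (4.5 − 0) / 1 = 4.50 s
v² = v₀² + 2aΔx → Δx = (4.5² − 0²)/(2·1) = 10.1 m

Phase 2 (constant speed): v₀ = 4.50 m/s, a = 0 m/s².
Constant speed: t = d/v = 38/4.50 = 8.44 s

Phase 3 (decelerating): v₀ = 4.50 m/s, a = -1.1 m/s².
v = v₀ + at → t = (0 − 4.50) / -1.1 = 4.09 s
v² = v₀² + 2aΔx → Δx = (0² − 4.50²)/(2·-1.1) = 9.20 m
Distance in phase 3 = 9.20 m

9.20 m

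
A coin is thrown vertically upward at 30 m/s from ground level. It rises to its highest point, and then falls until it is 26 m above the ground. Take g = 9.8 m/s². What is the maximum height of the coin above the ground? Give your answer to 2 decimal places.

Phase 1 (rising): v₀ = 30.0 m/s, a = -9.8 m/s².
v = v₀ + at → t = (0 − 30.0) / -9.8 = 3.06 s
v² = v₀² + 2aΔx → Δx = (0² − 30.0²)/(2·-9.8) = 45.9 m
Maximum height = 45.9 m

45.92 m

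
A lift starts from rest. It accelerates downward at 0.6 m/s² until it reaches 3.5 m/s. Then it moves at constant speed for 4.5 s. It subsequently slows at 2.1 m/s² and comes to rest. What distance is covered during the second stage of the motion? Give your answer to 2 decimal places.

15.75 m

Phase 1 (accelerating): v₀ = 0 m/s, a = 0.6 m/s².
v = v₀ + at → t = (3.5 − 0) / 0.6 = 5.83 s
v² = v₀² + 2aΔx → Δx = (3.5² − 0²)/(2·0.6) = 10.2 m

Phase 2 (constant speed): v₀ = 3.50 m/s, a = 0 m/s².
v = v₀ + at = 3.50 + (0)(4.5) = 3.50 m/s
Δx = v₀t + ½at² = 3.50·4.5 + 0.5·0·4.5² = 15.8 m
Distance in phase 2 = 15.8 m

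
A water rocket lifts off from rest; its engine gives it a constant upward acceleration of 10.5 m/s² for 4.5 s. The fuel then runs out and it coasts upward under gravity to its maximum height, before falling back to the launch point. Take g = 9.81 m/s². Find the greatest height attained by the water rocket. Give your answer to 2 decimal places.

Phase 1 (powered ascent): v₀ = 0 m/s, a = 10.5 m/s².
v = v₀ + at = 0 + (10.5)(4.5) = 47.2 m/s
Δx = v₀t + ½at² = 0·4.5 + 0.5·10.5·4.5² = 106 m

Phase 2 (coasting upward): v₀ = 47.2 m/s, a = -9.81 m/s².
v = v₀ + at → t = (0 − 47.2) / -9.81 = 4.82 s
v² = v₀² + 2aΔx → Δx = (0² − 47.2²)/(2·-9.81) = 114 m
Maximum height = 106 + 114 = 220 m

220.10 m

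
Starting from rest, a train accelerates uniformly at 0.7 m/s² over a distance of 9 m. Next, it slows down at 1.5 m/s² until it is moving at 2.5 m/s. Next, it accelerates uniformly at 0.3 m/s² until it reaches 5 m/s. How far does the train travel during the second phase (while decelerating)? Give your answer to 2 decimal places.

2.12 m

Phase 1 (accelerating): v₀ = 0 m/s, a = 0.7 m/s².
v² = v₀² + 2aΔx = 0² + 2·0.7·9 = 12.6 → v = 3.55 m/s
t = (v − v₀)/a = (3.55 − 0)/0.7 = 5.07 s

Phase 2 (decelerating): v₀ = 3.55 m/s, a = -1.5 m/s².
v = v₀ + at → t = (2.5 − 3.55) / -1.5 = 0.700 s
v² = v₀² + 2aΔx → Δx = (2.5² − 3.55²)/(2·-1.5) = 2.12 m
Distance in phase 2 = 2.12 m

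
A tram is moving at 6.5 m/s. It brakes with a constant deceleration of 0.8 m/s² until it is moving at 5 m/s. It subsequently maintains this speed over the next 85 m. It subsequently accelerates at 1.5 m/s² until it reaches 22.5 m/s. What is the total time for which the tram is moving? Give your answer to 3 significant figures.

Phase 1 (decelerating): v₀ = 6.50 m/s, a = -0.8 m/s².
v = v₀ + at → t = (5 − 6.50) / -0.8 = 1.88 s
v² = v₀² + 2aΔx → Δx = (5² − 6.50²)/(2·-0.8) = 10.8 m

Phase 2 (constant speed): v₀ = 5.00 m/s, a = 0 m/s².
Constant speed: t = d/v = 85/5.00 = 17.0 s

Phase 3 (accelerating): v₀ = 5.00 m/s, a = 1.5 m/s².
v = v₀ + at → t = (22.5 − 5.00) / 1.5 = 11.7 s
v² = v₀² + 2aΔx → Δx = (22.5² − 5.00²)/(2·1.5) = 160 m
Total time = 1.88 + 17.0 + 11.7 = 30.5 s

30.5 s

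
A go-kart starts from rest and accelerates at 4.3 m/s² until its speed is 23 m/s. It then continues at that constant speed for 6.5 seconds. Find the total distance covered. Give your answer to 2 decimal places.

211.01 m

Phase 1 (accelerating): v₀ = 0 m/s, a = 4.3 m/s².
v = v₀ + at → t = (23 − 0) / 4.3 = 5.35 s
v² = v₀² + 2aΔx → Δx = (23² − 0²)/(2·4.3) = 61.5 m

Phase 2 (constant speed): v₀ = 23.0 m/s, a = 0 m/s².
v = v₀ + at = 23.0 + (0)(6.5) = 23.0 m/s
Δx = v₀t + ½at² = 23.0·6.5 + 0.5·0·6.5² = 150 m
Total distance = 61.5 + 150 = 211 m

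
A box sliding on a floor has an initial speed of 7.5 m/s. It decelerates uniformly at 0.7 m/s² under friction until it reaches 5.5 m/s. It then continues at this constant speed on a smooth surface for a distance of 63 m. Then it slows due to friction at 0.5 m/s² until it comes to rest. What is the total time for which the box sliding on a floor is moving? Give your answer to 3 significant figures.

Phase 1 (decelerating): v₀ = 7.50 m/s, a = -0.7 m/s².
v = v₀ + at → t = (5.5 − 7.50) / -0.7 = 2.86 s
v² = v₀² + 2aΔx → Δx = (5.5² − 7.50²)/(2·-0.7) = 18.6 m

Phase 2 (constant speed): v₀ = 5.50 m/s, a = 0 m/s².
Constant speed: t = d/v = 63/5.50 = 11.5 s

Phase 3 (decelerating): v₀ = 5.50 m/s, a = -0.5 m/s².
v = v₀ + at → t = (0 − 5.50) / -0.5 = 11.0 s
v² = v₀² + 2aΔx → Δx = (0² − 5.50²)/(2·-0.5) = 30.2 m
Total time = 2.86 + 11.5 + 11.0 = 25.3 s

25.3 s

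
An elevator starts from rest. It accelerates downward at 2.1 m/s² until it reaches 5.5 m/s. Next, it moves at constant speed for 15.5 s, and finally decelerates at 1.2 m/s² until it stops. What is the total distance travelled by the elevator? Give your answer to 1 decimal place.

Phase 1 (accelerating): v₀ = 0 m/s, a = 2.1 m/s².
v = v₀ + at → t = (5.5 − 0) / 2.1 = 2.62 s
v² = v₀² + 2aΔx → Δx = (5.5² − 0²)/(2·2.1) = 7.20 m

Phase 2 (constant speed): v₀ = 5.50 m/s, a = 0 m/s².
v = v₀ + at = 5.50 + (0)(15.5) = 5.50 m/s
Δx = v₀t + ½at² = 5.50·15.5 + 0.5·0·15.5² = 85.2 m

Phase 3 (decelerating): v₀ = 5.50 m/s, a = -1.2 m/s².
v = v₀ + at → t = (0 − 5.50) / -1.2 = 4.58 s
v² = v₀² + 2aΔx → Δx = (0² − 5.50²)/(2·-1.2) = 12.6 m
Total distance = 7.20 + 85.2 + 12.6 = 105 m

105.1 m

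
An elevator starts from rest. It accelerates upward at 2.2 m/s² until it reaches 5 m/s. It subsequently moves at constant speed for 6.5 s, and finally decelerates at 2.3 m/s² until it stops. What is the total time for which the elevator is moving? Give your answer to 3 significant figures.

Phase 1 (accelerating): v₀ = 0 m/s, a = 2.2 m/s².
v = v₀ + at → t = (5 − 0) / 2.2 = 2.27 s
v² = v₀² + 2aΔx → Δx = (5² − 0²)/(2·2.2) = 5.68 m

Phase 2 (constant speed): v₀ = 5.00 m/s, a = 0 m/s².
v = v₀ + at = 5.00 + (0)(6.5) = 5.00 m/s
Δx = v₀t + ½at² = 5.00·6.5 + 0.5·0·6.5² = 32.5 m

Phase 3 (decelerating): v₀ = 5.00 m/s, a = -2.3 m/s².
v = v₀ + at → t = (0 − 5.00) / -2.3 = 2.17 s
v² = v₀² + 2aΔx → Δx = (0² − 5.00²)/(2·-2.3) = 5.43 m
Total time = 2.27 + 6.50 + 2.17 = 10.9 s

10.9 s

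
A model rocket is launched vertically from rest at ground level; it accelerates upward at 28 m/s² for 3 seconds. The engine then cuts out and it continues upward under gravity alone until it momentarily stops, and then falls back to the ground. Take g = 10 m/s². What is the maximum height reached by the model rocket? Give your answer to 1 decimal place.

478.8 m

Phase 1 (powered ascent): v₀ = 0 m/s, a = 28 m/s².
v = v₀ + at = 0 + (28)(3) = 84.0 m/s
Δx = v₀t + ½at² = 0·3 + 0.5·28·3² = 126 m

Phase 2 (coasting upward): v₀ = 84.0 m/s, a = -10 m/s².
v = v₀ + at → t = (0 − 84.0) / -10 = 8.40 s
v² = v₀² + 2aΔx → Δx = (0² − 84.0²)/(2·-10) = 353 m
Maximum height = 126 + 353 = 479 m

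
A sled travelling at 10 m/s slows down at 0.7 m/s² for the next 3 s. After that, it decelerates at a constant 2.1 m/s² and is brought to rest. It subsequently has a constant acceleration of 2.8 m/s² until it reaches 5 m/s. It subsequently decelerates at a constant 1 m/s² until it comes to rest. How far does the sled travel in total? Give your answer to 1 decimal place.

58.7 m

Phase 1 (decelerating): v₀ = 10.0 m/s, a = -0.7 m/s².
v = v₀ + at = 10.0 + (-0.7)(3) = 7.90 m/s
Δx = v₀t + ½at² = 10.0·3 + 0.5·-0.7·3² = 26.9 m

Phase 2 (decelerating): v₀ = 7.90 m/s, a = -2.1 m/s².
v = v₀ + at → t = (0 − 7.90) / -2.1 = 3.76 s
v² = v₀² + 2aΔx → Δx = (0² − 7.90²)/(2·-2.1) = 14.9 m

Phase 3 (accelerating): v₀ = 0 m/s, a = 2.8 m/s².
v = v₀ + at → t = (5 − 0) / 2.8 = 1.79 s
v² = v₀² + 2aΔx → Δx = (5² − 0²)/(2·2.8) = 4.46 m

Phase 4 (decelerating): v₀ = 5.00 m/s, a = -1 m/s².
v = v₀ + at → t = (0 − 5.00) / -1 = 5.00 s
v² = v₀² + 2aΔx → Δx = (0² − 5.00²)/(2·-1) = 12.5 m
Total distance = 26.9 + 14.9 + 4.46 + 12.5 = 58.7 m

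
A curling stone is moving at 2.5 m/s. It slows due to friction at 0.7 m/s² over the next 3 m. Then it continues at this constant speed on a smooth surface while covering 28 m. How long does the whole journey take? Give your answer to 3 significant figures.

Phase 1 (decelerating): v₀ = 2.50 m/s, a = -0.7 m/s².
v² = v₀² + 2aΔx = 2.50² + 2·-0.7·3 = 2.05 → v = 1.43 m/s
t = (v − v₀)/a = (1.43 − 2.50)/-0.7 = 1.53 s

Phase 2 (constant speed): v₀ = 1.43 m/s, a = 0 m/s².
Constant speed: t = d/v = 28/1.43 = 19.6 s
Total time = 1.53 + 19.6 = 21.1 s

21.1 s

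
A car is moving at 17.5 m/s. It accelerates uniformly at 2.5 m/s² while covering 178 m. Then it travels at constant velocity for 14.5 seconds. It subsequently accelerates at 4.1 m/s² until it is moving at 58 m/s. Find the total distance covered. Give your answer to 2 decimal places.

943.87 m

Phase 1 (accelerating): v₀ = 17.5 m/s, a = 2.5 m/s².
v² = v₀² + 2aΔx = 17.5² + 2·2.5·178 = 1200 → v = 34.6 m/s
t = (v − v₀)/a = (34.6 − 17.5)/2.5 = 6.83 s

Phase 2 (constant speed): v₀ = 34.6 m/s, a = 0 m/s².
v = v₀ + at = 34.6 + (0)(14.5) = 34.6 m/s
Δx = v₀t + ½at² = 34.6·14.5 + 0.5·0·14.5² = 502 m

Phase 3 (accelerating): v₀ = 34.6 m/s, a = 4.1 m/s².
v = v₀ + at → t = (58 − 34.6) / 4.1 = 5.71 s
v² = v₀² + 2aΔx → Δx = (58² − 34.6²)/(2·4.1) = 264 m
Total distance = 178 + 502 + 264 = 944 m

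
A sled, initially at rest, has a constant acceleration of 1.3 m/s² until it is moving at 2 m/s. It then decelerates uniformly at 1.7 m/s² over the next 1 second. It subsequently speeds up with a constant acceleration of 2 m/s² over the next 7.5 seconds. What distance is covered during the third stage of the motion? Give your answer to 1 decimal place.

58.5 m

Phase 1 (accelerating): v₀ = 0 m/s, a = 1.3 m/s².
v = v₀ + at → t = (2 − 0) / 1.3 = 1.54 s
v² = v₀² + 2aΔx → Δx = (2² − 0²)/(2·1.3) = 1.54 m

Phase 2 (decelerating): v₀ = 2.00 m/s, a = -1.7 m/s².
v = v₀ + at = 2.00 + (-1.7)(1) = 0.300 m/s
Δx = v₀t + ½at² = 2.00·1 + 0.5·-1.7·1² = 1.15 m

Phase 3 (accelerating): v₀ = 0.300 m/s, a = 2 m/s².
v = v₀ + at = 0.300 + (2)(7.5) = 15.3 m/s
Δx = v₀t + ½at² = 0.300·7.5 + 0.5·2·7.5² = 58.5 m
Distance in phase 3 = 58.5 m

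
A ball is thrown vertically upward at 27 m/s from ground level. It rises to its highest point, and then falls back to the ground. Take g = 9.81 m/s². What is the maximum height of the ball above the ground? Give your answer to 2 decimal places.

Phase 1 (rising): v₀ = 27.0 m/s, a = -9.81 m/s².
v = v₀ + at → t = (0 − 27.0) / -9.81 = 2.75 s
v² = v₀² + 2aΔx → Δx = (0² − 27.0²)/(2·-9.81) = 37.2 m
Maximum height = 37.2 m

37.16 m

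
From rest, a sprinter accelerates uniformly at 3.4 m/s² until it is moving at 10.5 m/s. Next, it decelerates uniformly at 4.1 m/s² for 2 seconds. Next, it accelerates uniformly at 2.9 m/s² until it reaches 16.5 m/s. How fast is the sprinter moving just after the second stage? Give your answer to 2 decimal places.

Phase 1 (accelerating): v₀ = 0 m/s, a = 3.4 m/s².
v = v₀ + at → t = (10.5 − 0) / 3.4 = 3.09 s
v² = v₀² + 2aΔx → Δx = (10.5² − 0²)/(2·3.4) = 16.2 m

Phase 2 (decelerating): v₀ = 10.5 m/s, a = -4.1 m/s².
v = v₀ + at = 10.5 + (-4.1)(2) = 2.30 m/s
Δx = v₀t + ½at² = 10.5·2 + 0.5·-4.1·2² = 12.8 m
Speed at end of phase 2 = 2.30 m/s

2.30 m/s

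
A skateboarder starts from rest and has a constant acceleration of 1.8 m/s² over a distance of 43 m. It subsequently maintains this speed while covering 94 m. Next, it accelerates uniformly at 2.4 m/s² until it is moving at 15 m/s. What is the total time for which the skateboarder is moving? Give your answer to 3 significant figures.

Phase 1 (accelerating): v₀ = 0 m/s, a = 1.8 m/s².
v² = v₀² + 2aΔx = 0² + 2·1.8·43 = 155 → v = 12.4 m/s
t = (v − v₀)/a = (12.4 − 0)/1.8 = 6.91 s

Phase 2 (constant speed): v₀ = 12.4 m/s, a = 0 m/s².
Constant speed: t = d/v = 94/12.4 = 7.56 s

Phase 3 (accelerating): v₀ = 12.4 m/s, a = 2.4 m/s².
v = v₀ + at → t = (15 − 12.4) / 2.4 = 1.07 s
v² = v₀² + 2aΔx → Δx = (15² − 12.4²)/(2·2.4) = 14.6 m
Total time = 6.91 + 7.56 + 1.07 = 15.5 s

15.5 s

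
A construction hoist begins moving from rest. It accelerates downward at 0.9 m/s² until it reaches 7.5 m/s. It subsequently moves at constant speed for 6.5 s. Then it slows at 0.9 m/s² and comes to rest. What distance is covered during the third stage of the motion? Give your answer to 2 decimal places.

Phase 1 (accelerating): v₀ = 0 m/s, a = 0.9 m/s².
v = v₀ + at → t = (7.5 − 0) / 0.9 = 8.33 s
v² = v₀² + 2aΔx → Δx = (7.5² − 0²)/(2·0.9) = 31.2 m

Phase 2 (constant speed): v₀ = 7.50 m/s, a = 0 m/s².
v = v₀ + at = 7.50 + (0)(6.5) = 7.50 m/s
Δx = v₀t + ½at² = 7.50·6.5 + 0.5·0·6.5² = 48.8 m

Phase 3 (decelerating): v₀ = 7.50 m/s, a = -0.9 m/s².
v = v₀ + at → t = (0 − 7.50) / -0.9 = 8.33 s
v² = v₀² + 2aΔx → Δx = (0² − 7.50²)/(2·-0.9) = 31.2 m
Distance in phase 3 = 31.2 m

31.25 m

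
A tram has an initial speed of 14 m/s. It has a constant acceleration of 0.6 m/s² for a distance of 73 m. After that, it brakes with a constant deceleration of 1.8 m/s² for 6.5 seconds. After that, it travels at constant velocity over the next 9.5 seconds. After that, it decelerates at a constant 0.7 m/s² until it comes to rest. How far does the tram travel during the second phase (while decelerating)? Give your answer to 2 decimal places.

71.44 m

Phase 1 (accelerating): v₀ = 14.0 m/s, a = 0.6 m/s².
v² = v₀² + 2aΔx = 14.0² + 2·0.6·73 = 284 → v = 16.8 m/s
t = (v − v₀)/a = (16.8 − 14.0)/0.6 = 4.73 s

Phase 2 (decelerating): v₀ = 16.8 m/s, a = -1.8 m/s².
v = v₀ + at = 16.8 + (-1.8)(6.5) = 5.14 m/s
Δx = v₀t + ½at² = 16.8·6.5 + 0.5·-1.8·6.5² = 71.4 m
Distance in phase 2 = 71.4 m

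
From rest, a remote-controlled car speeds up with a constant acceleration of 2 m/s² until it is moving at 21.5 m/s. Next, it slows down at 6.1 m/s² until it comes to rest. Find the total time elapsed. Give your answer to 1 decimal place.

Phase 1 (accelerating): v₀ = 0 m/s, a = 2 m/s².
v = v₀ + at → t = (21.5 − 0) / 2 = 10.8 s
v² = v₀² + 2aΔx → Δx = (21.5² − 0²)/(2·2) = 116 m

Phase 2 (decelerating): v₀ = 21.5 m/s, a = -6.1 m/s².
v = v₀ + at → t = (0 − 21.5) / -6.1 = 3.52 s
v² = v₀² + 2aΔx → Δx = (0² − 21.5²)/(2·-6.1) = 37.9 m
Total time = 10.8 + 3.52 = 14.3 s

14.3 s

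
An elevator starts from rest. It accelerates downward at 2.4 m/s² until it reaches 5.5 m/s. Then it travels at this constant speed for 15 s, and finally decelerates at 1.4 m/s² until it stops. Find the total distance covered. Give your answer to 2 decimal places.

99.61 m

Phase 1 (accelerating): v₀ = 0 m/s, a = 2.4 m/s².
v = v₀ + at → t = (5.5 − 0) / 2.4 = 2.29 s
v² = v₀² + 2aΔx → Δx = (5.5² − 0²)/(2·2.4) = 6.30 m

Phase 2 (constant speed): v₀ = 5.50 m/s, a = 0 m/s².
v = v₀ + at = 5.50 + (0)(15) = 5.50 m/s
Δx = v₀t + ½at² = 5.50·15 + 0.5·0·15² = 82.5 m

Phase 3 (decelerating): v₀ = 5.50 m/s, a = -1.4 m/s².
v = v₀ + at → t = (0 − 5.50) / -1.4 = 3.93 s
v² = v₀² + 2aΔx → Δx = (0² − 5.50²)/(2·-1.4) = 10.8 m
Total distance = 6.30 + 82.5 + 10.8 = 99.6 m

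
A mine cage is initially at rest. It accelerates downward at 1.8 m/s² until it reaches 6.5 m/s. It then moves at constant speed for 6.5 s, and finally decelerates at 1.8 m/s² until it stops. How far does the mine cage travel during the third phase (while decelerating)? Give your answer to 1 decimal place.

Phase 1 (accelerating): v₀ = 0 m/s, a = 1.8 m/s².
v = v₀ + at → t = (6.5 − 0) / 1.8 = 3.61 s
v² = v₀² + 2aΔx → Δx = (6.5² − 0²)/(2·1.8) = 11.7 m

Phase 2 (constant speed): v₀ = 6.50 m/s, a = 0 m/s².
v = v₀ + at = 6.50 + (0)(6.5) = 6.50 m/s
Δx = v₀t + ½at² = 6.50·6.5 + 0.5·0·6.5² = 42.2 m

Phase 3 (decelerating): v₀ = 6.50 m/s, a = -1.8 m/s².
v = v₀ + at → t = (0 − 6.50) / -1.8 = 3.61 s
v² = v₀² + 2aΔx → Δx = (0² − 6.50²)/(2·-1.8) = 11.7 m
Distance in phase 3 = 11.7 m

11.7 m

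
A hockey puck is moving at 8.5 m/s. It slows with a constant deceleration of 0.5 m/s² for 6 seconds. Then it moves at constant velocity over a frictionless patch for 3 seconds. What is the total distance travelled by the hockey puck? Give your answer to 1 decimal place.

Phase 1 (decelerating): v₀ = 8.50 m/s, a = -0.5 m/s².
v = v₀ + at = 8.50 + (-0.5)(6) = 5.50 m/s
Δx = v₀t + ½at² = 8.50·6 + 0.5·-0.5·6² = 42.0 m

Phase 2 (constant speed): v₀ = 5.50 m/s, a = 0 m/s².
v = v₀ + at = 5.50 + (0)(3) = 5.50 m/s
Δx = v₀t + ½at² = 5.50·3 + 0.5·0·3² = 16.5 m
Total distance = 42.0 + 16.5 = 58.5 m

58.5 m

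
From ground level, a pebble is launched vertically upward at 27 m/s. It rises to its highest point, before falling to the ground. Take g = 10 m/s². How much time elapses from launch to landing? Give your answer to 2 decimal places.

Phase 1 (rising): v₀ = 27.0 m/s, a = -10 m/s².
v = v₀ + at → t = (0 − 27.0) / -10 = 2.70 s
v² = v₀² + 2aΔx → Δx = (0² − 27.0²)/(2·-10) = 36.5 m

Phase 2 (falling): v₀ = 0 m/s, a = -10 m/s².
Falls 36.5 m from rest: t = √(2·36.5/10) = 2.70 s; v = g·t = 27.0 m/s.
Total time = 2.70 + 2.70 = 5.40 s

5.40 s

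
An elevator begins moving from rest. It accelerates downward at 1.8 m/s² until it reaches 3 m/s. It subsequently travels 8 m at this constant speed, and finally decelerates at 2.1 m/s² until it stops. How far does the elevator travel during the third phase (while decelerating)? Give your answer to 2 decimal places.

Phase 1 (accelerating): v₀ = 0 m/s, a = 1.8 m/s².
v = v₀ + at → t = (3 − 0) / 1.8 = 1.67 s
v² = v₀² + 2aΔx → Δx = (3² − 0²)/(2·1.8) = 2.50 m

Phase 2 (constant speed): v₀ = 3.00 m/s, a = 0 m/s².
Constant speed: t = d/v = 8/3.00 = 2.67 s

Phase 3 (decelerating): v₀ = 3.00 m/s, a = -2.1 m/s².
v = v₀ + at → t = (0 − 3.00) / -2.1 = 1.43 s
v² = v₀² + 2aΔx → Δx = (0² − 3.00²)/(2·-2.1) = 2.14 m
Distance in phase 3 = 2.14 m

2.14 m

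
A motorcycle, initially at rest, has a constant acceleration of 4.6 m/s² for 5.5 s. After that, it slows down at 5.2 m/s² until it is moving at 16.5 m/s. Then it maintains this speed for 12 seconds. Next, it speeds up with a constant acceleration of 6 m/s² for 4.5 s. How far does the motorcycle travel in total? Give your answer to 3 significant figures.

438 m

Phase 1 (accelerating): v₀ = 0 m/s, a = 4.6 m/s².
v = v₀ + at = 0 + (4.6)(5.5) = 25.3 m/s
Δx = v₀t + ½at² = 0·5.5 + 0.5·4.6·5.5² = 69.6 m

Phase 2 (decelerating): v₀ = 25.3 m/s, a = -5.2 m/s².
v = v₀ + at → t = (16.5 − 25.3) / -5.2 = 1.69 s
v² = v₀² + 2aΔx → Δx = (16.5² − 25.3²)/(2·-5.2) = 35.4 m

Phase 3 (constant speed): v₀ = 16.5 m/s, a = 0 m/s².
v = v₀ + at = 16.5 + (0)(12) = 16.5 m/s
Δx = v₀t + ½at² = 16.5·12 + 0.5·0·12² = 198 m

Phase 4 (accelerating): v₀ = 16.5 m/s, a = 6 m/s².
v = v₀ + at = 16.5 + (6)(4.5) = 43.5 m/s
Δx = v₀t + ½at² = 16.5·4.5 + 0.5·6·4.5² = 135 m
Total distance = 69.6 + 35.4 + 198 + 135 = 438 m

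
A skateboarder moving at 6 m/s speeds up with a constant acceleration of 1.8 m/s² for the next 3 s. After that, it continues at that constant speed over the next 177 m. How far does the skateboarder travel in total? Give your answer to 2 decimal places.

Phase 1 (accelerating): v₀ = 6.00 m/s, a = 1.8 m/s².
v = v₀ + at = 6.00 + (1.8)(3) = 11.4 m/s
Δx = v₀t + ½at² = 6.00·3 + 0.5·1.8·3² = 26.1 m

Phase 2 (constant speed): v₀ = 11.4 m/s, a = 0 m/s².
Constant speed: t = d/v = 177/11.4 = 15.5 s
Total distance = 26.1 + 177 = 203 m

203.10 m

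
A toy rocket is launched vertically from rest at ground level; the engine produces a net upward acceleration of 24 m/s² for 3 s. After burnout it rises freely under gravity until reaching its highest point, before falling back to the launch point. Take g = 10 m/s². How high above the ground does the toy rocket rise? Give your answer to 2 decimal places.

367.20 m

Phase 1 (powered ascent): v₀ = 0 m/s, a = 24 m/s².
v = v₀ + at = 0 + (24)(3) = 72.0 m/s
Δx = v₀t + ½at² = 0·3 + 0.5·24·3² = 108 m

Phase 2 (coasting upward): v₀ = 72.0 m/s, a = -10 m/s².
v = v₀ + at → t = (0 − 72.0) / -10 = 7.20 s
v² = v₀² + 2aΔx → Δx = (0² − 72.0²)/(2·-10) = 259 m
Maximum height = 108 + 259 = 367 m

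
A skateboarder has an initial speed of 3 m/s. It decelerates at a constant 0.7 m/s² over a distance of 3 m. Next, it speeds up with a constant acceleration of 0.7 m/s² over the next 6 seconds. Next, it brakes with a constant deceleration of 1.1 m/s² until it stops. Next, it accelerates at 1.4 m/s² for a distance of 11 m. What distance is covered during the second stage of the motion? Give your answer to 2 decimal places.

Phase 1 (decelerating): v₀ = 3.00 m/s, a = -0.7 m/s².
v² = v₀² + 2aΔx = 3.00² + 2·-0.7·3 = 4.80 → v = 2.19 m/s
t = (v − v₀)/a = (2.19 − 3.00)/-0.7 = 1.16 s

Phase 2 (accelerating): v₀ = 2.19 m/s, a = 0.7 m/s².
v = v₀ + at = 2.19 + (0.7)(6) = 6.39 m/s
Δx = v₀t + ½at² = 2.19·6 + 0.5·0.7·6² = 25.7 m
Distance in phase 2 = 25.7 m

25.75 m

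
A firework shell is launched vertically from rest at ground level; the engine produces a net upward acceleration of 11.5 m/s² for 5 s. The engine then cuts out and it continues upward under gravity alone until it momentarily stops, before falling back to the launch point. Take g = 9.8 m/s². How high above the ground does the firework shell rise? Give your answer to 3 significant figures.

Phase 1 (powered ascent): v₀ = 0 m/s, a = 11.5 m/s².
v = v₀ + at = 0 + (11.5)(5) = 57.5 m/s
Δx = v₀t + ½at² = 0·5 + 0.5·11.5·5² = 144 m

Phase 2 (coasting upward): v₀ = 57.5 m/s, a = -9.8 m/s².
v = v₀ + at → t = (0 − 57.5) / -9.8 = 5.87 s
v² = v₀² + 2aΔx → Δx = (0² − 57.5²)/(2·-9.8) = 169 m
Maximum height = 144 + 169 = 312 m

312 m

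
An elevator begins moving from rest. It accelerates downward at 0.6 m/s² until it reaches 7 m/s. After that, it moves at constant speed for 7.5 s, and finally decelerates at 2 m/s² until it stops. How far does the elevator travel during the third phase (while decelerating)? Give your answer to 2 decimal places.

Phase 1 (accelerating): v₀ = 0 m/s, a = 0.6 m/s².
v = v₀ + at → t = (7 − 0) / 0.6 = 11.7 s
v² = v₀² + 2aΔx → Δx = (7² − 0²)/(2·0.6) = 40.8 m

Phase 2 (constant speed): v₀ = 7.00 m/s, a = 0 m/s².
v = v₀ + at = 7.00 + (0)(7.5) = 7.00 m/s
Δx = v₀t + ½at² = 7.00·7.5 + 0.5·0·7.5² = 52.5 m

Phase 3 (decelerating): v₀ = 7.00 m/s, a = -2 m/s².
v = v₀ + at → t = (0 − 7.00) / -2 = 3.50 s
v² = v₀² + 2aΔx → Δx = (0² − 7.00²)/(2·-2) = 12.2 m
Distance in phase 3 = 12.2 m

12.25 m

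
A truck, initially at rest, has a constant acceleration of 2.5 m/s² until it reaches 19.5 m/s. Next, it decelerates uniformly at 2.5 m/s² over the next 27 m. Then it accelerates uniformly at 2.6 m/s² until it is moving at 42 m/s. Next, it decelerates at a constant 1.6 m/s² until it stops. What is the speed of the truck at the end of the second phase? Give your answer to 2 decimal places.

Phase 1 (accelerating): v₀ = 0 m/s, a = 2.5 m/s².
v = v₀ + at → t = (19.5 − 0) / 2.5 = 7.80 s
v² = v₀² + 2aΔx → Δx = (19.5² − 0²)/(2·2.5) = 76.0 m

Phase 2 (decelerating): v₀ = 19.5 m/s, a = -2.5 m/s².
v² = v₀² + 2aΔx = 19.5² + 2·-2.5·27 = 245 → v = 15.7 m/s
t = (v − v₀)/a = (15.7 − 19.5)/-2.5 = 1.54 s
Speed at end of phase 2 = 15.7 m/s

15.66 m/s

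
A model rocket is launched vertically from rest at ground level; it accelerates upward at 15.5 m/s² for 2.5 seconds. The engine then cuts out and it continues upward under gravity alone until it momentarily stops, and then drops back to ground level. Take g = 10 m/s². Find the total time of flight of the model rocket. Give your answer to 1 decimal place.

11.3 s

Phase 1 (powered ascent): v₀ = 0 m/s, a = 15.5 m/s².
v = v₀ + at = 0 + (15.5)(2.5) = 38.8 m/s
Δx = v₀t + ½at² = 0·2.5 + 0.5·15.5·2.5² = 48.4 m

Phase 2 (coasting upward): v₀ = 38.8 m/s, a = -10 m/s².
v = v₀ + at → t = (0 − 38.8) / -10 = 3.88 s
v² = v₀² + 2aΔx → Δx = (0² − 38.8²)/(2·-10) = 75.1 m

Phase 3 (free fall): v₀ = 0 m/s, a = -10 m/s².
Falls 124 m from rest: t = √(2·124/10) = 4.97 s; v = g·t = 49.7 m/s.
Total time = 2.50 + 3.88 + 4.97 = 11.3 s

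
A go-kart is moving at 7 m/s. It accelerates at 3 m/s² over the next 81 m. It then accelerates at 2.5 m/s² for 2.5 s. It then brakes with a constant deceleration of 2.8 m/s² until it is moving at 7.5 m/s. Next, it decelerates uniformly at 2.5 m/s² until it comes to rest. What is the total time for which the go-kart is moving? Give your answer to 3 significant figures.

18.7 s

Phase 1 (accelerating): v₀ = 7.00 m/s, a = 3 m/s².
v² = v₀² + 2aΔx = 7.00² + 2·3·81 = 535 → v = 23.1 m/s
t = (v − v₀)/a = (23.1 − 7.00)/3 = 5.38 s

Phase 2 (accelerating): v₀ = 23.1 m/s, a = 2.5 m/s².
v = v₀ + at = 23.1 + (2.5)(2.5) = 29.4 m/s
Δx = v₀t + ½at² = 23.1·2.5 + 0.5·2.5·2.5² = 65.6 m

Phase 3 (decelerating): v₀ = 29.4 m/s, a = -2.8 m/s².
v = v₀ + at → t = (7.5 − 29.4) / -2.8 = 7.81 s
v² = v₀² + 2aΔx → Δx = (7.5² − 29.4²)/(2·-2.8) = 144 m

Phase 4 (decelerating): v₀ = 7.50 m/s, a = -2.5 m/s².
v = v₀ + at → t = (0 − 7.50) / -2.5 = 3.00 s
v² = v₀² + 2aΔx → Δx = (0² − 7.50²)/(2·-2.5) = 11.2 m
Total time = 5.38 + 2.50 + 7.81 + 3.00 = 18.7 s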